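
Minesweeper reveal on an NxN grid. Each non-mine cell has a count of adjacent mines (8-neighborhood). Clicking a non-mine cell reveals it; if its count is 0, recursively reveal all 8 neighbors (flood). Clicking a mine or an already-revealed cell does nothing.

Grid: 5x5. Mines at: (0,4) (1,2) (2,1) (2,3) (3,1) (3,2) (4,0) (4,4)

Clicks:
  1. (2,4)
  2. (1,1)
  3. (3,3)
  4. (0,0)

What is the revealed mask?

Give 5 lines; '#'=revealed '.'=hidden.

Answer: ##...
##...
....#
...#.
.....

Derivation:
Click 1 (2,4) count=1: revealed 1 new [(2,4)] -> total=1
Click 2 (1,1) count=2: revealed 1 new [(1,1)] -> total=2
Click 3 (3,3) count=3: revealed 1 new [(3,3)] -> total=3
Click 4 (0,0) count=0: revealed 3 new [(0,0) (0,1) (1,0)] -> total=6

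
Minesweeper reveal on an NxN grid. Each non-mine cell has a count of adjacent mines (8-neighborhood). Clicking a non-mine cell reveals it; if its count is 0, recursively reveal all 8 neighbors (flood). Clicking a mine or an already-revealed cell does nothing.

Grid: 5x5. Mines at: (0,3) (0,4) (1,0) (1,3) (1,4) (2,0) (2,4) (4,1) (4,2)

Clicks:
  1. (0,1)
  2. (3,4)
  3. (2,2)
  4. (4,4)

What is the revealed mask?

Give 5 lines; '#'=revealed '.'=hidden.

Answer: .#...
.....
..#..
...##
...##

Derivation:
Click 1 (0,1) count=1: revealed 1 new [(0,1)] -> total=1
Click 2 (3,4) count=1: revealed 1 new [(3,4)] -> total=2
Click 3 (2,2) count=1: revealed 1 new [(2,2)] -> total=3
Click 4 (4,4) count=0: revealed 3 new [(3,3) (4,3) (4,4)] -> total=6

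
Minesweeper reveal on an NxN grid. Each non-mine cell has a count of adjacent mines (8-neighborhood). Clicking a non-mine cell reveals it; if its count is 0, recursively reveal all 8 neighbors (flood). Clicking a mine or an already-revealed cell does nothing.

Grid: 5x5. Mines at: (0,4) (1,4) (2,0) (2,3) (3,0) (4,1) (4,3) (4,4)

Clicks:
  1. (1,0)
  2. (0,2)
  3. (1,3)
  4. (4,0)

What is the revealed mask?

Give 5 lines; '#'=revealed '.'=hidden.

Answer: ####.
####.
.....
.....
#....

Derivation:
Click 1 (1,0) count=1: revealed 1 new [(1,0)] -> total=1
Click 2 (0,2) count=0: revealed 7 new [(0,0) (0,1) (0,2) (0,3) (1,1) (1,2) (1,3)] -> total=8
Click 3 (1,3) count=3: revealed 0 new [(none)] -> total=8
Click 4 (4,0) count=2: revealed 1 new [(4,0)] -> total=9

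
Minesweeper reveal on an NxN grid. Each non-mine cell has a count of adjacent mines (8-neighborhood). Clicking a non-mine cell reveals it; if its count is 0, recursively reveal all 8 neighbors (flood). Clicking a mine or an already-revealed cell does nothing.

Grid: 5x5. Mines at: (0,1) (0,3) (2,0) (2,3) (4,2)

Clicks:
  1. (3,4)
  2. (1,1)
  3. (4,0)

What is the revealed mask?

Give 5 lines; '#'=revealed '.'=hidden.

Click 1 (3,4) count=1: revealed 1 new [(3,4)] -> total=1
Click 2 (1,1) count=2: revealed 1 new [(1,1)] -> total=2
Click 3 (4,0) count=0: revealed 4 new [(3,0) (3,1) (4,0) (4,1)] -> total=6

Answer: .....
.#...
.....
##..#
##...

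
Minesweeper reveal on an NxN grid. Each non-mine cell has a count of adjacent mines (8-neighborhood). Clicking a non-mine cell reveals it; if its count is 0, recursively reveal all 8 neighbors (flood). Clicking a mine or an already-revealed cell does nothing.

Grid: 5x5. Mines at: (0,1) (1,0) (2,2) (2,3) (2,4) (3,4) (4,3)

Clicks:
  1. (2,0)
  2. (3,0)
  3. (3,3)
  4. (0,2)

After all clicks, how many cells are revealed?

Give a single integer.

Click 1 (2,0) count=1: revealed 1 new [(2,0)] -> total=1
Click 2 (3,0) count=0: revealed 7 new [(2,1) (3,0) (3,1) (3,2) (4,0) (4,1) (4,2)] -> total=8
Click 3 (3,3) count=5: revealed 1 new [(3,3)] -> total=9
Click 4 (0,2) count=1: revealed 1 new [(0,2)] -> total=10

Answer: 10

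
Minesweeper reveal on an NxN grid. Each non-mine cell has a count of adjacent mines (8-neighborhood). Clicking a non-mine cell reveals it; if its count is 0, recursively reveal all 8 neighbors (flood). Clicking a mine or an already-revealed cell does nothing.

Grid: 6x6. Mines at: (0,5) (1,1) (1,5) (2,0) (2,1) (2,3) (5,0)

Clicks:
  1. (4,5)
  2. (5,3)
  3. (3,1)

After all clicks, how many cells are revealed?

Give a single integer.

Click 1 (4,5) count=0: revealed 17 new [(2,4) (2,5) (3,1) (3,2) (3,3) (3,4) (3,5) (4,1) (4,2) (4,3) (4,4) (4,5) (5,1) (5,2) (5,3) (5,4) (5,5)] -> total=17
Click 2 (5,3) count=0: revealed 0 new [(none)] -> total=17
Click 3 (3,1) count=2: revealed 0 new [(none)] -> total=17

Answer: 17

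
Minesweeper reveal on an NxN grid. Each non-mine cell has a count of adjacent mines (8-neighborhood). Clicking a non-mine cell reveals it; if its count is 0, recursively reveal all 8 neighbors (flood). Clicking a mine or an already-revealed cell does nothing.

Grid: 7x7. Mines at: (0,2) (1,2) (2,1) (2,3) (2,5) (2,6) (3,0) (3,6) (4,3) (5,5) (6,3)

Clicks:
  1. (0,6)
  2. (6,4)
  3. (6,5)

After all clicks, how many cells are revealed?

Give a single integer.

Click 1 (0,6) count=0: revealed 8 new [(0,3) (0,4) (0,5) (0,6) (1,3) (1,4) (1,5) (1,6)] -> total=8
Click 2 (6,4) count=2: revealed 1 new [(6,4)] -> total=9
Click 3 (6,5) count=1: revealed 1 new [(6,5)] -> total=10

Answer: 10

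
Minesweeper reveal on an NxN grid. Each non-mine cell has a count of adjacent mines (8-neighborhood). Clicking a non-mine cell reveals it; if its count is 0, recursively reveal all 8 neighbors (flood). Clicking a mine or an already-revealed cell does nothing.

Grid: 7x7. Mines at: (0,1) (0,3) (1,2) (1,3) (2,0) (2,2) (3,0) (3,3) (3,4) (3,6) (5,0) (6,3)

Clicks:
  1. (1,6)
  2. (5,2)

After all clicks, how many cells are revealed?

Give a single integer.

Click 1 (1,6) count=0: revealed 9 new [(0,4) (0,5) (0,6) (1,4) (1,5) (1,6) (2,4) (2,5) (2,6)] -> total=9
Click 2 (5,2) count=1: revealed 1 new [(5,2)] -> total=10

Answer: 10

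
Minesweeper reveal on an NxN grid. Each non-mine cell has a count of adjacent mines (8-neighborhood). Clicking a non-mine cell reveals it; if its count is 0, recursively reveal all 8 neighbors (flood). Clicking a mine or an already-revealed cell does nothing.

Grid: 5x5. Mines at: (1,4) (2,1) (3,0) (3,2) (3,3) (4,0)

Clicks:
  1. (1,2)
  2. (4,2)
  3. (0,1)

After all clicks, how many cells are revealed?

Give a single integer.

Answer: 9

Derivation:
Click 1 (1,2) count=1: revealed 1 new [(1,2)] -> total=1
Click 2 (4,2) count=2: revealed 1 new [(4,2)] -> total=2
Click 3 (0,1) count=0: revealed 7 new [(0,0) (0,1) (0,2) (0,3) (1,0) (1,1) (1,3)] -> total=9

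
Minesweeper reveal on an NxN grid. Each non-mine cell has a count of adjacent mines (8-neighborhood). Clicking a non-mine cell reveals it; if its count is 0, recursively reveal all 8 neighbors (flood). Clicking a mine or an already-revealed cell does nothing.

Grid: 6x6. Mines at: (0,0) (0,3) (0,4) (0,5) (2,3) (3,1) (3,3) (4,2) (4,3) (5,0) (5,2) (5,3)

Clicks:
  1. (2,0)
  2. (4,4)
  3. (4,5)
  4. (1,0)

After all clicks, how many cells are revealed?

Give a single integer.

Click 1 (2,0) count=1: revealed 1 new [(2,0)] -> total=1
Click 2 (4,4) count=3: revealed 1 new [(4,4)] -> total=2
Click 3 (4,5) count=0: revealed 9 new [(1,4) (1,5) (2,4) (2,5) (3,4) (3,5) (4,5) (5,4) (5,5)] -> total=11
Click 4 (1,0) count=1: revealed 1 new [(1,0)] -> total=12

Answer: 12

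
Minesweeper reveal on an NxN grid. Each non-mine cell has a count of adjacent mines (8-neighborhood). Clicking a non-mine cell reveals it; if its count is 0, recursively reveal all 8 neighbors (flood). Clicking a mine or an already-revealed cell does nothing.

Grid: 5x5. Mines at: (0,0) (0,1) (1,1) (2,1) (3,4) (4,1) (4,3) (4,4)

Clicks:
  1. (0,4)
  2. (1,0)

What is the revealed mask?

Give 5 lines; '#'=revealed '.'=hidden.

Answer: ..###
#.###
..###
.....
.....

Derivation:
Click 1 (0,4) count=0: revealed 9 new [(0,2) (0,3) (0,4) (1,2) (1,3) (1,4) (2,2) (2,3) (2,4)] -> total=9
Click 2 (1,0) count=4: revealed 1 new [(1,0)] -> total=10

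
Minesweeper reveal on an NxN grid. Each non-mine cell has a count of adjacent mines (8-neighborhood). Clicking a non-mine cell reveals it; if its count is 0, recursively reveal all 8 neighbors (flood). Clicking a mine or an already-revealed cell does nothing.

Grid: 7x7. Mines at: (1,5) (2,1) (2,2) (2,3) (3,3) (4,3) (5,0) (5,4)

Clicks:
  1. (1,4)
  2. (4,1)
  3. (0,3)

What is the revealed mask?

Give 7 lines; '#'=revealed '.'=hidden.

Answer: #####..
#####..
.......
.......
.#.....
.......
.......

Derivation:
Click 1 (1,4) count=2: revealed 1 new [(1,4)] -> total=1
Click 2 (4,1) count=1: revealed 1 new [(4,1)] -> total=2
Click 3 (0,3) count=0: revealed 9 new [(0,0) (0,1) (0,2) (0,3) (0,4) (1,0) (1,1) (1,2) (1,3)] -> total=11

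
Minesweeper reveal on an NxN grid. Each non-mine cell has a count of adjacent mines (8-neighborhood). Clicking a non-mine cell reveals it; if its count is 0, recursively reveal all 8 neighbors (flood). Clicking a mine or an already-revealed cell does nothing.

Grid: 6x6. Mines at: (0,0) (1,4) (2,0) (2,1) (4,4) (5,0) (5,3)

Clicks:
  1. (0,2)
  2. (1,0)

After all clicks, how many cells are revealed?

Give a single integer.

Click 1 (0,2) count=0: revealed 6 new [(0,1) (0,2) (0,3) (1,1) (1,2) (1,3)] -> total=6
Click 2 (1,0) count=3: revealed 1 new [(1,0)] -> total=7

Answer: 7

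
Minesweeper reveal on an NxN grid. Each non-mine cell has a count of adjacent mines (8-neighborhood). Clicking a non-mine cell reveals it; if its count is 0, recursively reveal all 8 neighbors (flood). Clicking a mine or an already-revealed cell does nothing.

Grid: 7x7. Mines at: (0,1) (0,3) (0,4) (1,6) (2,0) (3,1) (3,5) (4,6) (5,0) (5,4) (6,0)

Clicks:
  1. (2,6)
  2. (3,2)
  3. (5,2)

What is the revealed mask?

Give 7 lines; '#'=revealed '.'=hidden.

Click 1 (2,6) count=2: revealed 1 new [(2,6)] -> total=1
Click 2 (3,2) count=1: revealed 1 new [(3,2)] -> total=2
Click 3 (5,2) count=0: revealed 9 new [(4,1) (4,2) (4,3) (5,1) (5,2) (5,3) (6,1) (6,2) (6,3)] -> total=11

Answer: .......
.......
......#
..#....
.###...
.###...
.###...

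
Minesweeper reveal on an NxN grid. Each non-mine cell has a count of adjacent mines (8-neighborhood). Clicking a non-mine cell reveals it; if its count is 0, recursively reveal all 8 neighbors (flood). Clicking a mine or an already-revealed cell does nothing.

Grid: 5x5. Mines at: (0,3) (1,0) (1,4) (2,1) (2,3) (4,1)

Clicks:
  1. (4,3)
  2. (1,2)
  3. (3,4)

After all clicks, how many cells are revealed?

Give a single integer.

Answer: 7

Derivation:
Click 1 (4,3) count=0: revealed 6 new [(3,2) (3,3) (3,4) (4,2) (4,3) (4,4)] -> total=6
Click 2 (1,2) count=3: revealed 1 new [(1,2)] -> total=7
Click 3 (3,4) count=1: revealed 0 new [(none)] -> total=7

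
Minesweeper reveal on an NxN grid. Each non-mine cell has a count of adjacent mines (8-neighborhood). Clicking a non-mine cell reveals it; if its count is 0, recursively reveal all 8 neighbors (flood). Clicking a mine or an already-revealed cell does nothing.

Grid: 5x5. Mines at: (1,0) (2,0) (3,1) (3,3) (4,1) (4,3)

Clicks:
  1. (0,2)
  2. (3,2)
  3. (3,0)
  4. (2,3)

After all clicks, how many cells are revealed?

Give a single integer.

Click 1 (0,2) count=0: revealed 12 new [(0,1) (0,2) (0,3) (0,4) (1,1) (1,2) (1,3) (1,4) (2,1) (2,2) (2,3) (2,4)] -> total=12
Click 2 (3,2) count=4: revealed 1 new [(3,2)] -> total=13
Click 3 (3,0) count=3: revealed 1 new [(3,0)] -> total=14
Click 4 (2,3) count=1: revealed 0 new [(none)] -> total=14

Answer: 14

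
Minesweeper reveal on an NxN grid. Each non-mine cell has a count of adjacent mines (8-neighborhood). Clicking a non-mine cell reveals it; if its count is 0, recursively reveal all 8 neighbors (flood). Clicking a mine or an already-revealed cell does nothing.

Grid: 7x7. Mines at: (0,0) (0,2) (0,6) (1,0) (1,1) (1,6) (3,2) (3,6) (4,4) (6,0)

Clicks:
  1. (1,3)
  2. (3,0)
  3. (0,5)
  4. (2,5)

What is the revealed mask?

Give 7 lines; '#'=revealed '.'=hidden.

Click 1 (1,3) count=1: revealed 1 new [(1,3)] -> total=1
Click 2 (3,0) count=0: revealed 8 new [(2,0) (2,1) (3,0) (3,1) (4,0) (4,1) (5,0) (5,1)] -> total=9
Click 3 (0,5) count=2: revealed 1 new [(0,5)] -> total=10
Click 4 (2,5) count=2: revealed 1 new [(2,5)] -> total=11

Answer: .....#.
...#...
##...#.
##.....
##.....
##.....
.......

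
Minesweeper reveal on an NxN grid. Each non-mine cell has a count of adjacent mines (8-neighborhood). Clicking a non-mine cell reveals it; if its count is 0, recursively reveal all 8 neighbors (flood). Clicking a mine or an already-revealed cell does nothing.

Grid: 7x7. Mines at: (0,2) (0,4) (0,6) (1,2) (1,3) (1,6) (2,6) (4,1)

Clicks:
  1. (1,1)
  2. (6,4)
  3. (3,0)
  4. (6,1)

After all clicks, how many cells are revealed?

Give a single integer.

Answer: 30

Derivation:
Click 1 (1,1) count=2: revealed 1 new [(1,1)] -> total=1
Click 2 (6,4) count=0: revealed 28 new [(2,2) (2,3) (2,4) (2,5) (3,2) (3,3) (3,4) (3,5) (3,6) (4,2) (4,3) (4,4) (4,5) (4,6) (5,0) (5,1) (5,2) (5,3) (5,4) (5,5) (5,6) (6,0) (6,1) (6,2) (6,3) (6,4) (6,5) (6,6)] -> total=29
Click 3 (3,0) count=1: revealed 1 new [(3,0)] -> total=30
Click 4 (6,1) count=0: revealed 0 new [(none)] -> total=30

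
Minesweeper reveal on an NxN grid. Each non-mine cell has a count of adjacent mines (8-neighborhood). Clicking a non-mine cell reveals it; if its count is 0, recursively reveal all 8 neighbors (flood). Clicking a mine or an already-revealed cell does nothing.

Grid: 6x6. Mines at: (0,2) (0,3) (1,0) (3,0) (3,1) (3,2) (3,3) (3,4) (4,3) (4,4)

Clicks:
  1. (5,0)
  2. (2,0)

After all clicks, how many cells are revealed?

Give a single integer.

Click 1 (5,0) count=0: revealed 6 new [(4,0) (4,1) (4,2) (5,0) (5,1) (5,2)] -> total=6
Click 2 (2,0) count=3: revealed 1 new [(2,0)] -> total=7

Answer: 7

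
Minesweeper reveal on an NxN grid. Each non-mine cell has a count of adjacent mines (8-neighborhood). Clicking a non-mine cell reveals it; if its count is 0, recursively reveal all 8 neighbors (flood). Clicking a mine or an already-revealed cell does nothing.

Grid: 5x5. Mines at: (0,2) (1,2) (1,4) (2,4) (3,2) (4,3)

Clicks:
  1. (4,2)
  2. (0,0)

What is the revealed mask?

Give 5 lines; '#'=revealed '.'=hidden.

Click 1 (4,2) count=2: revealed 1 new [(4,2)] -> total=1
Click 2 (0,0) count=0: revealed 10 new [(0,0) (0,1) (1,0) (1,1) (2,0) (2,1) (3,0) (3,1) (4,0) (4,1)] -> total=11

Answer: ##...
##...
##...
##...
###..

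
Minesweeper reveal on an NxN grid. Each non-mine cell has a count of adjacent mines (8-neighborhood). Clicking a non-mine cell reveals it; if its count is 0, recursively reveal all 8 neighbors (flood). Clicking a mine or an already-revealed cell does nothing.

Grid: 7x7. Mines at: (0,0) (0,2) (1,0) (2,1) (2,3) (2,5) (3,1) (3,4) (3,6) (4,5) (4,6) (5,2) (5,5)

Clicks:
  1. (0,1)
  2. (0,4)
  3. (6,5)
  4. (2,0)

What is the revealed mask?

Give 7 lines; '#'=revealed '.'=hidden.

Click 1 (0,1) count=3: revealed 1 new [(0,1)] -> total=1
Click 2 (0,4) count=0: revealed 8 new [(0,3) (0,4) (0,5) (0,6) (1,3) (1,4) (1,5) (1,6)] -> total=9
Click 3 (6,5) count=1: revealed 1 new [(6,5)] -> total=10
Click 4 (2,0) count=3: revealed 1 new [(2,0)] -> total=11

Answer: .#.####
...####
#......
.......
.......
.......
.....#.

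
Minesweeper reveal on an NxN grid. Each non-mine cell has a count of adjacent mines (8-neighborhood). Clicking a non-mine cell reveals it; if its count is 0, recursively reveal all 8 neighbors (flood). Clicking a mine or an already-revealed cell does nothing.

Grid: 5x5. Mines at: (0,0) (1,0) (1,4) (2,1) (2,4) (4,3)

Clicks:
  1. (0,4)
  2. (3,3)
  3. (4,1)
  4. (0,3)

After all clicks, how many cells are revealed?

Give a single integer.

Answer: 9

Derivation:
Click 1 (0,4) count=1: revealed 1 new [(0,4)] -> total=1
Click 2 (3,3) count=2: revealed 1 new [(3,3)] -> total=2
Click 3 (4,1) count=0: revealed 6 new [(3,0) (3,1) (3,2) (4,0) (4,1) (4,2)] -> total=8
Click 4 (0,3) count=1: revealed 1 new [(0,3)] -> total=9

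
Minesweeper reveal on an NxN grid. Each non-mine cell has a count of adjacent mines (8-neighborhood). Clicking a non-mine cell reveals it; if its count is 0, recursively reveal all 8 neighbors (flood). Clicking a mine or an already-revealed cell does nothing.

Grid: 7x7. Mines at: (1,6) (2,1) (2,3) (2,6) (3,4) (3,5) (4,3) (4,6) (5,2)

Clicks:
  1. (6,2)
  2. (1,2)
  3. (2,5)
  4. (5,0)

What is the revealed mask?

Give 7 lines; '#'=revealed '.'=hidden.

Click 1 (6,2) count=1: revealed 1 new [(6,2)] -> total=1
Click 2 (1,2) count=2: revealed 1 new [(1,2)] -> total=2
Click 3 (2,5) count=4: revealed 1 new [(2,5)] -> total=3
Click 4 (5,0) count=0: revealed 8 new [(3,0) (3,1) (4,0) (4,1) (5,0) (5,1) (6,0) (6,1)] -> total=11

Answer: .......
..#....
.....#.
##.....
##.....
##.....
###....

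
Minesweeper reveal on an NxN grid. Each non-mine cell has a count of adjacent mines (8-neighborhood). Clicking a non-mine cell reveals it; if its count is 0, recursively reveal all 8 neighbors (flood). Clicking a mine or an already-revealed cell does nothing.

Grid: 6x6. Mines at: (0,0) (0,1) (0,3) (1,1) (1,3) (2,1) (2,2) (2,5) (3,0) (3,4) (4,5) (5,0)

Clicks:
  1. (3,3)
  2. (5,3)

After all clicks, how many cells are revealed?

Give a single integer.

Click 1 (3,3) count=2: revealed 1 new [(3,3)] -> total=1
Click 2 (5,3) count=0: revealed 10 new [(3,1) (3,2) (4,1) (4,2) (4,3) (4,4) (5,1) (5,2) (5,3) (5,4)] -> total=11

Answer: 11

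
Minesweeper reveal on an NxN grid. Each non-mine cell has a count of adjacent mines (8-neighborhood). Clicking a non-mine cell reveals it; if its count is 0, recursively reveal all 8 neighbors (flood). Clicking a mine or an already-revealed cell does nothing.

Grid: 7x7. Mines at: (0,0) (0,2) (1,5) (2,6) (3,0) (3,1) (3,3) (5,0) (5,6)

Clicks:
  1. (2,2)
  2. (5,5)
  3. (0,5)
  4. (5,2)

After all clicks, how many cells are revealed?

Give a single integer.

Answer: 17

Derivation:
Click 1 (2,2) count=2: revealed 1 new [(2,2)] -> total=1
Click 2 (5,5) count=1: revealed 1 new [(5,5)] -> total=2
Click 3 (0,5) count=1: revealed 1 new [(0,5)] -> total=3
Click 4 (5,2) count=0: revealed 14 new [(4,1) (4,2) (4,3) (4,4) (4,5) (5,1) (5,2) (5,3) (5,4) (6,1) (6,2) (6,3) (6,4) (6,5)] -> total=17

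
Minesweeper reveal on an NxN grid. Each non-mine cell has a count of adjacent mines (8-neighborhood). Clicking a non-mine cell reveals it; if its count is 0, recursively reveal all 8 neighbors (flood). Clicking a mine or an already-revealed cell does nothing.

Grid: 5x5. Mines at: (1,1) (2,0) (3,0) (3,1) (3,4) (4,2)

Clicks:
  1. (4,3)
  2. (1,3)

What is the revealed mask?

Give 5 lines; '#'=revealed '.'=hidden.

Answer: ..###
..###
..###
.....
...#.

Derivation:
Click 1 (4,3) count=2: revealed 1 new [(4,3)] -> total=1
Click 2 (1,3) count=0: revealed 9 new [(0,2) (0,3) (0,4) (1,2) (1,3) (1,4) (2,2) (2,3) (2,4)] -> total=10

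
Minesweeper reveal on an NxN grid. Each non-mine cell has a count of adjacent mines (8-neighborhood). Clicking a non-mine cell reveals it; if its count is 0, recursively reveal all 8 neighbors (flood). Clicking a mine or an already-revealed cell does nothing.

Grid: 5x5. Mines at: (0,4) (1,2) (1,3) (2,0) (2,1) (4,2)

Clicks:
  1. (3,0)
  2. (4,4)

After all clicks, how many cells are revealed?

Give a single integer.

Click 1 (3,0) count=2: revealed 1 new [(3,0)] -> total=1
Click 2 (4,4) count=0: revealed 6 new [(2,3) (2,4) (3,3) (3,4) (4,3) (4,4)] -> total=7

Answer: 7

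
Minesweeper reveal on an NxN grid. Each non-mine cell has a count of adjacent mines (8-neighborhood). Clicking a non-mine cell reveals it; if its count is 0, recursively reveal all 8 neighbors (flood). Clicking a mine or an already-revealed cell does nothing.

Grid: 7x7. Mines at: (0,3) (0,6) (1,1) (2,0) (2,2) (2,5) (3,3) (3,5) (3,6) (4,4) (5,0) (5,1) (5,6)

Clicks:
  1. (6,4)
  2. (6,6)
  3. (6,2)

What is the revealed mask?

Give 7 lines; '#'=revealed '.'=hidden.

Click 1 (6,4) count=0: revealed 8 new [(5,2) (5,3) (5,4) (5,5) (6,2) (6,3) (6,4) (6,5)] -> total=8
Click 2 (6,6) count=1: revealed 1 new [(6,6)] -> total=9
Click 3 (6,2) count=1: revealed 0 new [(none)] -> total=9

Answer: .......
.......
.......
.......
.......
..####.
..#####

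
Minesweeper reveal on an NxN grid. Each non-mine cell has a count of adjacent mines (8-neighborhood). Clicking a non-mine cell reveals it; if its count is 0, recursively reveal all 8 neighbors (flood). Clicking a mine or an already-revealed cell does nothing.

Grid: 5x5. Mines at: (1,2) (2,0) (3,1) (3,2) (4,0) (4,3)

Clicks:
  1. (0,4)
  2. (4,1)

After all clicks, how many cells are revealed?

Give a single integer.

Answer: 9

Derivation:
Click 1 (0,4) count=0: revealed 8 new [(0,3) (0,4) (1,3) (1,4) (2,3) (2,4) (3,3) (3,4)] -> total=8
Click 2 (4,1) count=3: revealed 1 new [(4,1)] -> total=9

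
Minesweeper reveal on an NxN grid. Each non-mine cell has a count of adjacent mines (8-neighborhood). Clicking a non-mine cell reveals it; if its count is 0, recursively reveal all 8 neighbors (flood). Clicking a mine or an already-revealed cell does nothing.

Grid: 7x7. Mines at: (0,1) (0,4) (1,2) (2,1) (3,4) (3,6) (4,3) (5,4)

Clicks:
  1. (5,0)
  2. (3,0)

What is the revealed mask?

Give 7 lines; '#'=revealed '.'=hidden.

Answer: .......
.......
.......
###....
###....
####...
####...

Derivation:
Click 1 (5,0) count=0: revealed 14 new [(3,0) (3,1) (3,2) (4,0) (4,1) (4,2) (5,0) (5,1) (5,2) (5,3) (6,0) (6,1) (6,2) (6,3)] -> total=14
Click 2 (3,0) count=1: revealed 0 new [(none)] -> total=14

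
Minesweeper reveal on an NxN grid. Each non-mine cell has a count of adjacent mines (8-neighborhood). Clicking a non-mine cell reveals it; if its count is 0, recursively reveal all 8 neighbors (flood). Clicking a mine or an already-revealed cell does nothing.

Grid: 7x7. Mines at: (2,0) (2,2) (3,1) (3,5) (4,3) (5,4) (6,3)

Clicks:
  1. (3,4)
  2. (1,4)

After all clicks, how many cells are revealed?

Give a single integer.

Answer: 19

Derivation:
Click 1 (3,4) count=2: revealed 1 new [(3,4)] -> total=1
Click 2 (1,4) count=0: revealed 18 new [(0,0) (0,1) (0,2) (0,3) (0,4) (0,5) (0,6) (1,0) (1,1) (1,2) (1,3) (1,4) (1,5) (1,6) (2,3) (2,4) (2,5) (2,6)] -> total=19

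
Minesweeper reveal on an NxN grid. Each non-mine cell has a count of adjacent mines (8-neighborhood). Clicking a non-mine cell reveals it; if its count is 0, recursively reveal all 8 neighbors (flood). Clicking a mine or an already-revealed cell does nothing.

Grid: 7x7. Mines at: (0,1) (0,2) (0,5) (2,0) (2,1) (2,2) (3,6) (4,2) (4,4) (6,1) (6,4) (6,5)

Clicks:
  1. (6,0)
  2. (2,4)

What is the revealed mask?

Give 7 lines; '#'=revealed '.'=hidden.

Click 1 (6,0) count=1: revealed 1 new [(6,0)] -> total=1
Click 2 (2,4) count=0: revealed 9 new [(1,3) (1,4) (1,5) (2,3) (2,4) (2,5) (3,3) (3,4) (3,5)] -> total=10

Answer: .......
...###.
...###.
...###.
.......
.......
#......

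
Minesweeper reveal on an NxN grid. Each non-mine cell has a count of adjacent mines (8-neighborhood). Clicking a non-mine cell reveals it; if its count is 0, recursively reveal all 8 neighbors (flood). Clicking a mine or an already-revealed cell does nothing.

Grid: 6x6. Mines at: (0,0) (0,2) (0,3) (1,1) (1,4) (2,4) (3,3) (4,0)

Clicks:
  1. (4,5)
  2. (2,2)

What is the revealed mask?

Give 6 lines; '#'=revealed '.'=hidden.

Answer: ......
......
..#...
....##
.#####
.#####

Derivation:
Click 1 (4,5) count=0: revealed 12 new [(3,4) (3,5) (4,1) (4,2) (4,3) (4,4) (4,5) (5,1) (5,2) (5,3) (5,4) (5,5)] -> total=12
Click 2 (2,2) count=2: revealed 1 new [(2,2)] -> total=13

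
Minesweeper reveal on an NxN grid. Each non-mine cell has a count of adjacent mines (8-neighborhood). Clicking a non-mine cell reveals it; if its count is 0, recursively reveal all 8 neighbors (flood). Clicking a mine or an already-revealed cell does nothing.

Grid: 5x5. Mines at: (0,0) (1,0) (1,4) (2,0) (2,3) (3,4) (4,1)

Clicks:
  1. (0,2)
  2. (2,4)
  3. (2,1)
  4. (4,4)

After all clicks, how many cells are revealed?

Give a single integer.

Answer: 9

Derivation:
Click 1 (0,2) count=0: revealed 6 new [(0,1) (0,2) (0,3) (1,1) (1,2) (1,3)] -> total=6
Click 2 (2,4) count=3: revealed 1 new [(2,4)] -> total=7
Click 3 (2,1) count=2: revealed 1 new [(2,1)] -> total=8
Click 4 (4,4) count=1: revealed 1 new [(4,4)] -> total=9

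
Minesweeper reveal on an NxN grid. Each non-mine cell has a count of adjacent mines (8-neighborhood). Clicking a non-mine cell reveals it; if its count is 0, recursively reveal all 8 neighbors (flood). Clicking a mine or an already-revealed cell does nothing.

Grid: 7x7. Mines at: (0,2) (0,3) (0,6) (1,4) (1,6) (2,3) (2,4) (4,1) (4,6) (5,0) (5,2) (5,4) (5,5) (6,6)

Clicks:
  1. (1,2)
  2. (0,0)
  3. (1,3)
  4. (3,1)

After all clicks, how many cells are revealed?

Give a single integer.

Click 1 (1,2) count=3: revealed 1 new [(1,2)] -> total=1
Click 2 (0,0) count=0: revealed 10 new [(0,0) (0,1) (1,0) (1,1) (2,0) (2,1) (2,2) (3,0) (3,1) (3,2)] -> total=11
Click 3 (1,3) count=5: revealed 1 new [(1,3)] -> total=12
Click 4 (3,1) count=1: revealed 0 new [(none)] -> total=12

Answer: 12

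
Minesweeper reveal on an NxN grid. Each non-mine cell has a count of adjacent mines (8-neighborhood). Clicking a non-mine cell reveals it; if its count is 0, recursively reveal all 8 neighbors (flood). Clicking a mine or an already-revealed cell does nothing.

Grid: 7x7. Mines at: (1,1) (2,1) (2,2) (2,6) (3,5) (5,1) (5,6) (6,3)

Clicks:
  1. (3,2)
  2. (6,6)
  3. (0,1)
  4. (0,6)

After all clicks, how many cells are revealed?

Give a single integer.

Click 1 (3,2) count=2: revealed 1 new [(3,2)] -> total=1
Click 2 (6,6) count=1: revealed 1 new [(6,6)] -> total=2
Click 3 (0,1) count=1: revealed 1 new [(0,1)] -> total=3
Click 4 (0,6) count=0: revealed 13 new [(0,2) (0,3) (0,4) (0,5) (0,6) (1,2) (1,3) (1,4) (1,5) (1,6) (2,3) (2,4) (2,5)] -> total=16

Answer: 16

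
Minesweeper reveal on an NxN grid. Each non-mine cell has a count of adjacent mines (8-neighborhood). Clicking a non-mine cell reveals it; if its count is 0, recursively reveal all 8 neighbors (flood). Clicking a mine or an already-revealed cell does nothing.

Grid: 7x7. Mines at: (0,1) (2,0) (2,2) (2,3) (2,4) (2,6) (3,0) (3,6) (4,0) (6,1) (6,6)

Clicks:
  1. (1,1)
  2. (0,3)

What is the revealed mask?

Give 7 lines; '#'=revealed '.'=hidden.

Answer: ..#####
.######
.......
.......
.......
.......
.......

Derivation:
Click 1 (1,1) count=3: revealed 1 new [(1,1)] -> total=1
Click 2 (0,3) count=0: revealed 10 new [(0,2) (0,3) (0,4) (0,5) (0,6) (1,2) (1,3) (1,4) (1,5) (1,6)] -> total=11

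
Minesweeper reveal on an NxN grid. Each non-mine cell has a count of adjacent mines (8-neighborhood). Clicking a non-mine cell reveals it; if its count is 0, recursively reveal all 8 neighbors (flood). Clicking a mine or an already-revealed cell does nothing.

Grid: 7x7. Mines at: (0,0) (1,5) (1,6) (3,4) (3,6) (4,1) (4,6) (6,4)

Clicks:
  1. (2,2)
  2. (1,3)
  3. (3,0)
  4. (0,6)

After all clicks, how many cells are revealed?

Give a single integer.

Answer: 19

Derivation:
Click 1 (2,2) count=0: revealed 18 new [(0,1) (0,2) (0,3) (0,4) (1,0) (1,1) (1,2) (1,3) (1,4) (2,0) (2,1) (2,2) (2,3) (2,4) (3,0) (3,1) (3,2) (3,3)] -> total=18
Click 2 (1,3) count=0: revealed 0 new [(none)] -> total=18
Click 3 (3,0) count=1: revealed 0 new [(none)] -> total=18
Click 4 (0,6) count=2: revealed 1 new [(0,6)] -> total=19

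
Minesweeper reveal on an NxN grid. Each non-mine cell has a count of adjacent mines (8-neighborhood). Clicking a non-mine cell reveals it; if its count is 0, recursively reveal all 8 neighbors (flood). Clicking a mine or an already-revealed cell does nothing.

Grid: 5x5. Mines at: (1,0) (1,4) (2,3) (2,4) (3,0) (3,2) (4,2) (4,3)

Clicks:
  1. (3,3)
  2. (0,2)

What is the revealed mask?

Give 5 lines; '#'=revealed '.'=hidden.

Click 1 (3,3) count=5: revealed 1 new [(3,3)] -> total=1
Click 2 (0,2) count=0: revealed 6 new [(0,1) (0,2) (0,3) (1,1) (1,2) (1,3)] -> total=7

Answer: .###.
.###.
.....
...#.
.....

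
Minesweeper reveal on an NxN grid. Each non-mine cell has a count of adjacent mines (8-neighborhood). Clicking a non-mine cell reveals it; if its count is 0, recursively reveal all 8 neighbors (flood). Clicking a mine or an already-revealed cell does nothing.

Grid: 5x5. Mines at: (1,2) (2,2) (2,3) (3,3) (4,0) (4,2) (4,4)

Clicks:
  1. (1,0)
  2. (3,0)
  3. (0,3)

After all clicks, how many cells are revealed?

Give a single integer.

Click 1 (1,0) count=0: revealed 8 new [(0,0) (0,1) (1,0) (1,1) (2,0) (2,1) (3,0) (3,1)] -> total=8
Click 2 (3,0) count=1: revealed 0 new [(none)] -> total=8
Click 3 (0,3) count=1: revealed 1 new [(0,3)] -> total=9

Answer: 9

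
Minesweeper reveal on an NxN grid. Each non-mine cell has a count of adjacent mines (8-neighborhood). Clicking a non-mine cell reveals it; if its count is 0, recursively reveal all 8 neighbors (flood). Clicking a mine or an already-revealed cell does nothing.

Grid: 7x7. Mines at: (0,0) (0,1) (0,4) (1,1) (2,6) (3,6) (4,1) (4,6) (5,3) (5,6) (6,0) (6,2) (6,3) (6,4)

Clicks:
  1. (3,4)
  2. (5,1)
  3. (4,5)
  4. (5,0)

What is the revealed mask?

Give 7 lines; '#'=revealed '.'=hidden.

Answer: .......
..####.
..####.
..####.
..####.
##.....
.......

Derivation:
Click 1 (3,4) count=0: revealed 16 new [(1,2) (1,3) (1,4) (1,5) (2,2) (2,3) (2,4) (2,5) (3,2) (3,3) (3,4) (3,5) (4,2) (4,3) (4,4) (4,5)] -> total=16
Click 2 (5,1) count=3: revealed 1 new [(5,1)] -> total=17
Click 3 (4,5) count=3: revealed 0 new [(none)] -> total=17
Click 4 (5,0) count=2: revealed 1 new [(5,0)] -> total=18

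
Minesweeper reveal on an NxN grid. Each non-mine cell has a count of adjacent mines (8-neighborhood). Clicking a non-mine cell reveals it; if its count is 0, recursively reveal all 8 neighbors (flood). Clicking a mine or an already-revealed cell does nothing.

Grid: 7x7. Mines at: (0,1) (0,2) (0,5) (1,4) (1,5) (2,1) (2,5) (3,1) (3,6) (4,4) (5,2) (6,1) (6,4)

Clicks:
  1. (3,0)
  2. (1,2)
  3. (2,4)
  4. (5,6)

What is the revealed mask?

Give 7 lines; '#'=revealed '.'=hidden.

Click 1 (3,0) count=2: revealed 1 new [(3,0)] -> total=1
Click 2 (1,2) count=3: revealed 1 new [(1,2)] -> total=2
Click 3 (2,4) count=3: revealed 1 new [(2,4)] -> total=3
Click 4 (5,6) count=0: revealed 6 new [(4,5) (4,6) (5,5) (5,6) (6,5) (6,6)] -> total=9

Answer: .......
..#....
....#..
#......
.....##
.....##
.....##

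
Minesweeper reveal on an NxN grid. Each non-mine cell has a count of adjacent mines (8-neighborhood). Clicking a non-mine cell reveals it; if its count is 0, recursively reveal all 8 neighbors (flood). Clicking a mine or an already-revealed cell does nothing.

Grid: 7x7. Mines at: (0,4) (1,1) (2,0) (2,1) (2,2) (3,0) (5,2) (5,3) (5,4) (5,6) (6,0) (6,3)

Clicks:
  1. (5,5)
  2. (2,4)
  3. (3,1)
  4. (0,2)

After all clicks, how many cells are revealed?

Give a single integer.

Answer: 21

Derivation:
Click 1 (5,5) count=2: revealed 1 new [(5,5)] -> total=1
Click 2 (2,4) count=0: revealed 18 new [(0,5) (0,6) (1,3) (1,4) (1,5) (1,6) (2,3) (2,4) (2,5) (2,6) (3,3) (3,4) (3,5) (3,6) (4,3) (4,4) (4,5) (4,6)] -> total=19
Click 3 (3,1) count=4: revealed 1 new [(3,1)] -> total=20
Click 4 (0,2) count=1: revealed 1 new [(0,2)] -> total=21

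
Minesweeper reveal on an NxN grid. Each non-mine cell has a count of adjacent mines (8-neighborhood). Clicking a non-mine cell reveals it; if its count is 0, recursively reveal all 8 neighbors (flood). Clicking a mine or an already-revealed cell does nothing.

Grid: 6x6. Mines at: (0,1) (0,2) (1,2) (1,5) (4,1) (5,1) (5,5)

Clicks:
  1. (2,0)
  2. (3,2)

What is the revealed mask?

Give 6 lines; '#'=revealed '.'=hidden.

Click 1 (2,0) count=0: revealed 6 new [(1,0) (1,1) (2,0) (2,1) (3,0) (3,1)] -> total=6
Click 2 (3,2) count=1: revealed 1 new [(3,2)] -> total=7

Answer: ......
##....
##....
###...
......
......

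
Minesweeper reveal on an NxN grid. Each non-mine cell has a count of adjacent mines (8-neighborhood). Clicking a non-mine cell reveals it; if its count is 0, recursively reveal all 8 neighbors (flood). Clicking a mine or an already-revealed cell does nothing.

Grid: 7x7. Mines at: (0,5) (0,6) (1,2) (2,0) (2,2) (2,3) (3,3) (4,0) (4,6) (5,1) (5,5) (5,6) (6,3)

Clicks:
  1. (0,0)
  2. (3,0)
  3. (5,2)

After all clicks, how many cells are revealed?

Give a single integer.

Click 1 (0,0) count=0: revealed 4 new [(0,0) (0,1) (1,0) (1,1)] -> total=4
Click 2 (3,0) count=2: revealed 1 new [(3,0)] -> total=5
Click 3 (5,2) count=2: revealed 1 new [(5,2)] -> total=6

Answer: 6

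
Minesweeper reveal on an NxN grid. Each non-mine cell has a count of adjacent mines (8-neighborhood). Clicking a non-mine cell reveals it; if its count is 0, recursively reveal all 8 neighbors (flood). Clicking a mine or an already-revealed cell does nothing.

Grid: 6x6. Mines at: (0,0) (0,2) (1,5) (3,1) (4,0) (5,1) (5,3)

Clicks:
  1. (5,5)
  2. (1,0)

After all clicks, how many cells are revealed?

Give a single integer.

Answer: 18

Derivation:
Click 1 (5,5) count=0: revealed 17 new [(1,2) (1,3) (1,4) (2,2) (2,3) (2,4) (2,5) (3,2) (3,3) (3,4) (3,5) (4,2) (4,3) (4,4) (4,5) (5,4) (5,5)] -> total=17
Click 2 (1,0) count=1: revealed 1 new [(1,0)] -> total=18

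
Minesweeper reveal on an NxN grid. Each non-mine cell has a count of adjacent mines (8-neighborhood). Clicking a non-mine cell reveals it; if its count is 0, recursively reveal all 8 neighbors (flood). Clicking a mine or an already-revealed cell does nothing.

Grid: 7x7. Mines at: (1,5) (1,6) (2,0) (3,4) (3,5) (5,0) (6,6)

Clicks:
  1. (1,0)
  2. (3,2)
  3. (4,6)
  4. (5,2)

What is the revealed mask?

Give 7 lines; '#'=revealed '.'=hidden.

Answer: #####..
#####..
.####..
.###...
.######
.#####.
.#####.

Derivation:
Click 1 (1,0) count=1: revealed 1 new [(1,0)] -> total=1
Click 2 (3,2) count=0: revealed 31 new [(0,0) (0,1) (0,2) (0,3) (0,4) (1,1) (1,2) (1,3) (1,4) (2,1) (2,2) (2,3) (2,4) (3,1) (3,2) (3,3) (4,1) (4,2) (4,3) (4,4) (4,5) (5,1) (5,2) (5,3) (5,4) (5,5) (6,1) (6,2) (6,3) (6,4) (6,5)] -> total=32
Click 3 (4,6) count=1: revealed 1 new [(4,6)] -> total=33
Click 4 (5,2) count=0: revealed 0 new [(none)] -> total=33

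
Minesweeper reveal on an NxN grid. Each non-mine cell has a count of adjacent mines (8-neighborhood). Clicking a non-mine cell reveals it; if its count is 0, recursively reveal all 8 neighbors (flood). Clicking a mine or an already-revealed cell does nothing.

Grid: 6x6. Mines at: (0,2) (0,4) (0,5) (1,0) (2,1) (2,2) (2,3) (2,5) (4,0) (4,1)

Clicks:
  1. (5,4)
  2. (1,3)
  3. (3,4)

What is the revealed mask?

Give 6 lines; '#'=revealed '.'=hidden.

Answer: ......
...#..
......
..####
..####
..####

Derivation:
Click 1 (5,4) count=0: revealed 12 new [(3,2) (3,3) (3,4) (3,5) (4,2) (4,3) (4,4) (4,5) (5,2) (5,3) (5,4) (5,5)] -> total=12
Click 2 (1,3) count=4: revealed 1 new [(1,3)] -> total=13
Click 3 (3,4) count=2: revealed 0 new [(none)] -> total=13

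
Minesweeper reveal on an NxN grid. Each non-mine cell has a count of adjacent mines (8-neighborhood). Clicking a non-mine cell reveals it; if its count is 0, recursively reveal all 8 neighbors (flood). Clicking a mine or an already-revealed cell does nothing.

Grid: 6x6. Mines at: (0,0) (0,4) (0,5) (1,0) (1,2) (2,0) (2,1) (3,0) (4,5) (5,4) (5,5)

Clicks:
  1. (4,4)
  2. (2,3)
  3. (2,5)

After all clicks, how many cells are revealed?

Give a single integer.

Answer: 21

Derivation:
Click 1 (4,4) count=3: revealed 1 new [(4,4)] -> total=1
Click 2 (2,3) count=1: revealed 1 new [(2,3)] -> total=2
Click 3 (2,5) count=0: revealed 19 new [(1,3) (1,4) (1,5) (2,2) (2,4) (2,5) (3,1) (3,2) (3,3) (3,4) (3,5) (4,0) (4,1) (4,2) (4,3) (5,0) (5,1) (5,2) (5,3)] -> total=21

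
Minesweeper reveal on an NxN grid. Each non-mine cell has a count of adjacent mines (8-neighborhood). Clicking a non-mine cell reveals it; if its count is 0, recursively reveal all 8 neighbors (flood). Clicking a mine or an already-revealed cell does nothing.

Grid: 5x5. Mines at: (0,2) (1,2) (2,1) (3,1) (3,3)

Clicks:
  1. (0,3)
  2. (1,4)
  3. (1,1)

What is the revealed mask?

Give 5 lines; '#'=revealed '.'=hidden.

Answer: ...##
.#.##
...##
.....
.....

Derivation:
Click 1 (0,3) count=2: revealed 1 new [(0,3)] -> total=1
Click 2 (1,4) count=0: revealed 5 new [(0,4) (1,3) (1,4) (2,3) (2,4)] -> total=6
Click 3 (1,1) count=3: revealed 1 new [(1,1)] -> total=7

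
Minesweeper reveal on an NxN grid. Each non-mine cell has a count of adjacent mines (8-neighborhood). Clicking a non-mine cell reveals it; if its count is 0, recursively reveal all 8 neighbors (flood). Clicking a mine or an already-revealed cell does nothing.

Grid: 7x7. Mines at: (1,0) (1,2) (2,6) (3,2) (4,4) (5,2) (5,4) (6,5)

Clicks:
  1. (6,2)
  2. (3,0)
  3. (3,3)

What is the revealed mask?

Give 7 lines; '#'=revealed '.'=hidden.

Click 1 (6,2) count=1: revealed 1 new [(6,2)] -> total=1
Click 2 (3,0) count=0: revealed 10 new [(2,0) (2,1) (3,0) (3,1) (4,0) (4,1) (5,0) (5,1) (6,0) (6,1)] -> total=11
Click 3 (3,3) count=2: revealed 1 new [(3,3)] -> total=12

Answer: .......
.......
##.....
##.#...
##.....
##.....
###....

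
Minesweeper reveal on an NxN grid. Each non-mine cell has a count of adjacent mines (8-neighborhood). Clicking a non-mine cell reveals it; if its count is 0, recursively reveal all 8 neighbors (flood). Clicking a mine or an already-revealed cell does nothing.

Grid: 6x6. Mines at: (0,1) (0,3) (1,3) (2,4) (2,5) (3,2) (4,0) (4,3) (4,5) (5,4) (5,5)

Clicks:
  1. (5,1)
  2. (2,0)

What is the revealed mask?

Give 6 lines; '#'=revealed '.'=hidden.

Click 1 (5,1) count=1: revealed 1 new [(5,1)] -> total=1
Click 2 (2,0) count=0: revealed 6 new [(1,0) (1,1) (2,0) (2,1) (3,0) (3,1)] -> total=7

Answer: ......
##....
##....
##....
......
.#....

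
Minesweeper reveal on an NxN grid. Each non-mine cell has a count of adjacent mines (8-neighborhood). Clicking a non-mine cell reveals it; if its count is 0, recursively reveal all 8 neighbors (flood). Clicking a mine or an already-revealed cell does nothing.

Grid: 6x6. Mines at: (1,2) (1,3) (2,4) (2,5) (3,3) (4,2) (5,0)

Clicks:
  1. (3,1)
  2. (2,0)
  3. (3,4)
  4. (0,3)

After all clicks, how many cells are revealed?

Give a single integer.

Answer: 12

Derivation:
Click 1 (3,1) count=1: revealed 1 new [(3,1)] -> total=1
Click 2 (2,0) count=0: revealed 9 new [(0,0) (0,1) (1,0) (1,1) (2,0) (2,1) (3,0) (4,0) (4,1)] -> total=10
Click 3 (3,4) count=3: revealed 1 new [(3,4)] -> total=11
Click 4 (0,3) count=2: revealed 1 new [(0,3)] -> total=12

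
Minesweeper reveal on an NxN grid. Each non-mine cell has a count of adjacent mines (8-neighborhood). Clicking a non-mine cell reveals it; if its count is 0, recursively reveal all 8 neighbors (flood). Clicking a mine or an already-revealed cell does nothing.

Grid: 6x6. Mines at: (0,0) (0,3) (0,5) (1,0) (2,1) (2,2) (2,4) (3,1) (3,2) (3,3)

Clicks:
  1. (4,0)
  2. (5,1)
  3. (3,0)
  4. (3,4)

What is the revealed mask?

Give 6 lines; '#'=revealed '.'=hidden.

Click 1 (4,0) count=1: revealed 1 new [(4,0)] -> total=1
Click 2 (5,1) count=0: revealed 13 new [(3,4) (3,5) (4,1) (4,2) (4,3) (4,4) (4,5) (5,0) (5,1) (5,2) (5,3) (5,4) (5,5)] -> total=14
Click 3 (3,0) count=2: revealed 1 new [(3,0)] -> total=15
Click 4 (3,4) count=2: revealed 0 new [(none)] -> total=15

Answer: ......
......
......
#...##
######
######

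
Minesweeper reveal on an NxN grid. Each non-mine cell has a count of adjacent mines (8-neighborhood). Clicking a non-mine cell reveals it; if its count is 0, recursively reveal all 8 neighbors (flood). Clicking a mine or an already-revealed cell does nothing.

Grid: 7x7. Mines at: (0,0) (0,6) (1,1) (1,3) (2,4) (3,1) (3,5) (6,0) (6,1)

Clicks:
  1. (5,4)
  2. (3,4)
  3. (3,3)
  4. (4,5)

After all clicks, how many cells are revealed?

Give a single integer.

Click 1 (5,4) count=0: revealed 18 new [(3,2) (3,3) (3,4) (4,2) (4,3) (4,4) (4,5) (4,6) (5,2) (5,3) (5,4) (5,5) (5,6) (6,2) (6,3) (6,4) (6,5) (6,6)] -> total=18
Click 2 (3,4) count=2: revealed 0 new [(none)] -> total=18
Click 3 (3,3) count=1: revealed 0 new [(none)] -> total=18
Click 4 (4,5) count=1: revealed 0 new [(none)] -> total=18

Answer: 18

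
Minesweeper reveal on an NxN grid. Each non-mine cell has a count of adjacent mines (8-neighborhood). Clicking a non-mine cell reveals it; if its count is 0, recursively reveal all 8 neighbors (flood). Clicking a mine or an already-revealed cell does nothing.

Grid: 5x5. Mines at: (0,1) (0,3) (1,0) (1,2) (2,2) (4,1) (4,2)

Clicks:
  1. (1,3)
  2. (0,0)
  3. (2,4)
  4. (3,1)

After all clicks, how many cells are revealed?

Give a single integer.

Click 1 (1,3) count=3: revealed 1 new [(1,3)] -> total=1
Click 2 (0,0) count=2: revealed 1 new [(0,0)] -> total=2
Click 3 (2,4) count=0: revealed 7 new [(1,4) (2,3) (2,4) (3,3) (3,4) (4,3) (4,4)] -> total=9
Click 4 (3,1) count=3: revealed 1 new [(3,1)] -> total=10

Answer: 10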